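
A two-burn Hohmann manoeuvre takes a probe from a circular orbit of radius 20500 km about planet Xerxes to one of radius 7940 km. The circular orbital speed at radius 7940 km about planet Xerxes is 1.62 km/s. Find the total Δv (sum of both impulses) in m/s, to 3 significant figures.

Δv = 580 m/s

From the circular-orbit relation v² = μ/r at r = 7940 km: μ = v²r = (1.62)² × 7940 = 20837.7 km³/s².
Semi-major axis of the transfer orbit: a_t = (20500 + 7940)/2 = 14220 km.
At r₁ the circular-orbit speed is v₁ = √(μ/r₁) = 1.0082 km/s.
Transfer-orbit speed at r₁ (v² = μ(2/r − 1/a)): v_a = √[μ(2/r₁ − 1/a_t)] = 0.75337 km/s.
First burn Δv₁ = |v_a − v₁| = 0.2548 km/s.
At r₂, v₂ = √(μ/r₂) = 1.6200 km/s.
Transfer-orbit speed at r₂: v_p = √[μ(2/r₂ − 1/a_t)] = 1.9451 km/s.
Second burn Δv₂ = |v₂ − v_p| = 0.3251 km/s.
Δv = Δv₁ + Δv₂ = 0.2548 + 0.3251 = 0.5799 km/s.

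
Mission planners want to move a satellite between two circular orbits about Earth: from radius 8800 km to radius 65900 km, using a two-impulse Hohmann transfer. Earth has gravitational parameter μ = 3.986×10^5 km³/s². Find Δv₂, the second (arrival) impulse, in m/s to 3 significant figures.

The Hohmann ellipse has a_t = (r₁ + r₂)/2 = 37350 km.
Circular speed at r = 65900 km: v_c = √(μ/r) = 2.4594 km/s.
Vis-viva on the transfer ellipse at r = 65900 km gives v_t = √[μ(2/r − 1/a_t)] = 1.1938 km/s.
Δv₂ = |v_t − v_c| = |1.1938 − 2.4594| = 1.266 km/s.

Δv₂ = 1270 m/s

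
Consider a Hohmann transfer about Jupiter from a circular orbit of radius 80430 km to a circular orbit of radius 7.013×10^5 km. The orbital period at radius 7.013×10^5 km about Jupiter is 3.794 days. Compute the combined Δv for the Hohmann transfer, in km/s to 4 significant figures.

From Kepler's third law T² = 4π²r³/μ at r = 7.013×10^5 km, T = 3.794 days = 3.794 × 86400 s = 3.278016×10^5 s: μ = 4π²r³/T² = 1.26721×10^8 km³/s².
Semi-major axis of the transfer orbit: a_t = (80430 + 7.013×10^5)/2 = 3.90865×10^5 km.
Circular speed at r₁: v₁ = √(μ/r₁) = √(1.26721×10^8/80430) = 39.693 km/s.
On the transfer ellipse at r₁, vis-viva gives v_p = √[μ(2/r₁ − 1/a_t)] = 53.168 km/s.
First burn Δv₁ = |v_p − v₁| = 13.475 km/s.
Circular speed at r₂: v₂ = √(μ/r₂) = 13.44227 km/s.
Transfer-orbit speed at r₂: v_a = √[μ(2/r₂ − 1/a_t)] = 6.097731 km/s.
Second burn Δv₂ = |v₂ − v_a| = 7.3445 km/s.
Δv = Δv₁ + Δv₂ = 13.475 + 7.3445 = 20.82 km/s.

Δv = 20.82 km/s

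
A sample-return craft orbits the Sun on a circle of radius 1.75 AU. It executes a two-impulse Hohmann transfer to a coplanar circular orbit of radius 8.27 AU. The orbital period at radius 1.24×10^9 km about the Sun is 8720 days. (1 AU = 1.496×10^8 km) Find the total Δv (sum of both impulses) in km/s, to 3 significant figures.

Δv = 10.6 km/s

From Kepler's third law T² = 4π²r³/μ at r = 1.24×10^9 km, T = 8720 days = 8720 × 86400 s = 7.53408×10^8 s: μ = 4π²r³/T² = 1.32606×10^11 km³/s².
In km: r₁ = 1.75 × 1.496×10^8 = 2.618×10^8 km; r₂ = 8.27 × 1.496×10^8 = 1.237192×10^9 km.
Transfer-ellipse semi-major axis a_t = (r₁ + r₂)/2 = (2.618×10^8 + 1.237192×10^9)/2 = 7.49496×10^8 km.
Circular speed at r₁: v₁ = √(μ/r₁) = √(1.32606×10^11/2.618×10^8) = 22.51 km/s.
On the transfer ellipse at r₁, vis-viva gives v_p = √[μ(2/r₁ − 1/a_t)] = 28.92 km/s.
First burn Δv₁ = |v_p − v₁| = 6.410 km/s.
Circular speed at r₂: v₂ = √(μ/r₂) = 10.353 km/s.
Transfer-orbit speed at r₂: v_a = √[μ(2/r₂ − 1/a_t)] = 6.1188 km/s.
Second burn Δv₂ = |v₂ − v_a| = 4.234 km/s.
Total Δv = Δv₁ + Δv₂ = 10.64 km/s.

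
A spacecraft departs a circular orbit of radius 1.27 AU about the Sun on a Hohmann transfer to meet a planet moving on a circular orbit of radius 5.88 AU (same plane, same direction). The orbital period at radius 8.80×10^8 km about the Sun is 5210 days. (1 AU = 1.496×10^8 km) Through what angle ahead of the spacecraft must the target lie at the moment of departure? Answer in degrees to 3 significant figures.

φ = 94.7°

From Kepler's third law T² = 4π²r³/μ at r = 8.80×10^8 km, T = 5210 days = 5210 × 86400 s = 4.50144×10^8 s: μ = 4π²r³/T² = 1.32771×10^11 km³/s².
In km: r₁ = 1.27 × 1.496×10^8 = 1.89992×10^8 km; r₂ = 5.88 × 1.496×10^8 = 8.79648×10^8 km.
The Hohmann ellipse has a_t = (r₁ + r₂)/2 = 5.3482×10^8 km.
Transfer time t = π√(a_t³/μ) = 1.06637×10^8 s.
Target angular speed ω₂ = √(μ/r₂³) = 1.39665×10^-8 rad/s.
Angle swept by the target during transfer: ω₂·t = 1.48935 rad = 85.33°.
Arrival is 180° from departure on the ellipse, so φ = 180° − 85.33° = 94.7°.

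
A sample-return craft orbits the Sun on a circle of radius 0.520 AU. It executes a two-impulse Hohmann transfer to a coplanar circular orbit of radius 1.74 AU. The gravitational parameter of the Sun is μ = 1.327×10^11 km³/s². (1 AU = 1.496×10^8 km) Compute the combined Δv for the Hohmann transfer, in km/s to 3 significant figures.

In km: r₁ = 0.520 × 1.496×10^8 = 7.7792×10^7 km; r₂ = 1.74 × 1.496×10^8 = 2.60304×10^8 km.
Semi-major axis of the transfer orbit: a_t = (7.7792×10^7 + 2.60304×10^8)/2 = 1.69048×10^8 km.
Circular speed at r₁: v₁ = √(μ/r₁) = √(1.327×10^11/7.7792×10^7) = 41.302 km/s.
On the transfer ellipse at r₁, v² = μ(2/r − 1/a) gives v_p = √[μ(2/r₁ − 1/a_t)] = 51.251 km/s.
First burn Δv₁ = |v_p − v₁| = 9.949 km/s.
Circular speed at r₂: v₂ = √(μ/r₂) = 22.578 km/s.
Transfer-orbit speed at r₂: v_a = √[μ(2/r₂ − 1/a_t)] = 15.316 km/s.
Second burn Δv₂ = |v₂ − v_a| = 7.262 km/s.
Total Δv = Δv₁ + Δv₂ = 17.21 km/s.

Δv = 17.2 km/s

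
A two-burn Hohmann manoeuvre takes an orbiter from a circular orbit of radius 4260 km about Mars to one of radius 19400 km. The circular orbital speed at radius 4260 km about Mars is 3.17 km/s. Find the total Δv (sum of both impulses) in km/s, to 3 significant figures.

From the circular-orbit relation v² = μ/r at r = 4260 km: μ = v²r = (3.17)² × 4260 = 42808.3 km³/s².
The Hohmann ellipse has a_t = (r₁ + r₂)/2 = 11830 km.
Circular speed at r₁: v₁ = √(μ/r₁) = √(42808.3/4260) = 3.1700 km/s.
Transfer-orbit speed at r₁ (v² = μ(2/r − 1/a)): v_p = √[μ(2/r₁ − 1/a_t)] = 4.0595 km/s.
First burn Δv₁ = |v_p − v₁| = 0.8895 km/s.
At r₂, v₂ = √(μ/r₂) = 1.4855 km/s.
Transfer-orbit speed at r₂: v_a = √[μ(2/r₂ − 1/a_t)] = 0.89141 km/s.
Second burn Δv₂ = |v₂ − v_a| = 0.5941 km/s.
Δv = Δv₁ + Δv₂ = 0.8895 + 0.5941 = 1.484 km/s.

Δv = 1.48 km/s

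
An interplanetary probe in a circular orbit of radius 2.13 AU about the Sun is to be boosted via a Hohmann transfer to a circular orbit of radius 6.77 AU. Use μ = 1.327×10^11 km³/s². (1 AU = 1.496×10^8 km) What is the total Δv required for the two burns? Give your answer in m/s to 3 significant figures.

Δv = 8290 m/s

In km: r₁ = 2.13 × 1.496×10^8 = 3.18648×10^8 km; r₂ = 6.77 × 1.496×10^8 = 1.012792×10^9 km.
Transfer-ellipse semi-major axis a_t = (r₁ + r₂)/2 = (3.18648×10^8 + 1.012792×10^9)/2 = 6.6572×10^8 km.
Circular speed at r₁: v₁ = √(μ/r₁) = √(1.327×10^11/3.18648×10^8) = 20.407 km/s.
Transfer-orbit speed at r₁ (v² = μ(2/r − 1/a)): v_p = √[μ(2/r₁ − 1/a_t)] = 25.171 km/s.
First burn Δv₁ = |v_p − v₁| = 4.764 km/s.
Circular speed at r₂: v₂ = √(μ/r₂) = 11.4466 km/s.
Transfer-orbit speed at r₂: v_a = √[μ(2/r₂ − 1/a_t)] = 7.91927 km/s.
Second burn Δv₂ = |v₂ − v_a| = 3.527 km/s.
Δv = Δv₁ + Δv₂ = 4.764 + 3.527 = 8.291 km/s.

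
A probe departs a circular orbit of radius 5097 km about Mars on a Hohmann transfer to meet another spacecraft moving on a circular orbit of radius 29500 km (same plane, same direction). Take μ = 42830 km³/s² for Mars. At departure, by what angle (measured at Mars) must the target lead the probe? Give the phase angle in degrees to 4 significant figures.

φ = 99.17°

Semi-major axis of the transfer orbit: a_t = (5097 + 29500)/2 = 17298.5 km.
The half-period of the transfer ellipse is t = π√(a_t³/μ) = 34537 s.
The target's mean motion on its circular orbit is ω₂ = √(μ/r₂³) = 4.0845×10^-5 rad/s.
Angle swept by the target during transfer: ω₂·t = 1.4107 rad = 80.83°.
The probe traverses 180° on the transfer ellipse, so the target must lead by 180° − 80.83° = 99.17°.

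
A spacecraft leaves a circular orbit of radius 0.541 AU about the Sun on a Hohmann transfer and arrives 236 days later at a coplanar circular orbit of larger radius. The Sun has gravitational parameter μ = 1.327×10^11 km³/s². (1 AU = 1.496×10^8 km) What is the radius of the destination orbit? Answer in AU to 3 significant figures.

In km: r₁ = 0.541 × 1.496×10^8 = 8.09336×10^7 km.
Transfer time t = 236 days = 2.03904×10^7 s, and t = π√(a_t³/μ).
So a_t = (μ t²/π²)^(1/3) = (1.327×10^11 × (2.03904×10^7)² / π²)^(1/3) = 1.7748×10^8 km.
Since a_t = (r₁ + r₂)/2, r₂ = 2a_t − r₁ = 2×1.7748×10^8 − 8.09336×10^7 = 2.740264×10^8 km.
In AU: r₂ = 2.740264×10^8 / 1.496×10^8 = 1.83 AU.

r₂ = 1.83 AU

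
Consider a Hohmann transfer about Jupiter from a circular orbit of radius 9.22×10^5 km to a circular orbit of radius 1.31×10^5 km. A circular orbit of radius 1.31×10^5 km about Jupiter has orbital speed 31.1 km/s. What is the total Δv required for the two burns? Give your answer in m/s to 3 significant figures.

From the circular-orbit relation v² = μ/r at r = 1.31×10^5 km: μ = v²r = (31.1)² × 1.31×10^5 = 1.26705×10^8 km³/s².
Transfer-ellipse semi-major axis a_t = (r₁ + r₂)/2 = (9.220×10^5 + 1.310×10^5)/2 = 5.265×10^5 km.
Circular speed at r₁: v₁ = √(μ/r₁) = √(1.26705×10^8/9.220×10^5) = 11.7228 km/s.
On the transfer ellipse at r₁, vis-viva gives v_a = √[μ(2/r₁ − 1/a_t)] = 5.84746 km/s.
First burn Δv₁ = |v_a − v₁| = 5.8753 km/s.
At r₂, v₂ = √(μ/r₂) = 31.100 km/s.
Transfer-orbit speed at r₂: v_p = √[μ(2/r₂ − 1/a_t)] = 41.155 km/s.
Second burn Δv₂ = |v₂ − v_p| = 10.055 km/s.
Δv = Δv₁ + Δv₂ = 5.8753 + 10.055 = 15.93 km/s.

Δv = 15900 m/s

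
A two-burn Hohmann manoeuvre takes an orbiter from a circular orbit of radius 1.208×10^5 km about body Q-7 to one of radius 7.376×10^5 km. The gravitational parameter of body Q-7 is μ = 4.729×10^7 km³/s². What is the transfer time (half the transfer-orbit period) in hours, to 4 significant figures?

t = 35.68 hours

Transfer-ellipse semi-major axis a_t = (r₁ + r₂)/2 = (1.208×10^5 + 7.376×10^5)/2 = 4.292×10^5 km.
By Kepler's third law the transfer-orbit period is T = 2π√(a_t³/μ), so t = T/2 = 1.2846×10^5 s.
Converting: 1.2846×10^5 s ÷ 3600 s/hour = 35.68 hours.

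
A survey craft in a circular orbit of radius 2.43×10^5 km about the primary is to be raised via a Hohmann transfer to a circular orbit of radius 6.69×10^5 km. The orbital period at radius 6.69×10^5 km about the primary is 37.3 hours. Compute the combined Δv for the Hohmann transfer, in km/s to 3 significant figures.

From Kepler's third law T² = 4π²r³/μ at r = 6.69×10^5 km, T = 37.3 hours = 37.3 × 3600 s = 1.3428×10^5 s: μ = 4π²r³/T² = 6.55564×10^8 km³/s².
Semi-major axis of the transfer orbit: a_t = (2.430×10^5 + 6.690×10^5)/2 = 4.560×10^5 km.
At r₁ the circular-orbit speed is v₁ = √(μ/r₁) = 51.94 km/s.
On the transfer ellipse at r₁, v² = μ(2/r − 1/a) gives v_p = √[μ(2/r₁ − 1/a_t)] = 62.91 km/s.
First burn Δv₁ = |v_p − v₁| = 10.97 km/s.
Circular speed at r₂: v₂ = √(μ/r₂) = 31.304 km/s.
Transfer-orbit speed at r₂: v_a = √[μ(2/r₂ − 1/a_t)] = 22.852 km/s.
Second burn Δv₂ = |v₂ − v_a| = 8.452 km/s.
Total Δv = Δv₁ + Δv₂ = 19.42 km/s.

Δv = 19.4 km/s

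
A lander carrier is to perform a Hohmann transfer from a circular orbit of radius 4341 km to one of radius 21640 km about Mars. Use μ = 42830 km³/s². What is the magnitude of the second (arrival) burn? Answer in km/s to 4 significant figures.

Δv₂ = 0.5936 km/s

Transfer-ellipse semi-major axis a_t = (r₁ + r₂)/2 = (4341 + 21640)/2 = 12990.5 km.
On the circular orbit at r = 21640 km, v_c = √(μ/r) = 1.40684 km/s.
Vis-viva on the transfer ellipse at r = 21640 km gives v_t = √[μ(2/r − 1/a_t)] = 0.813256 km/s.
Δv₂ = |v_t − v_c| = |0.813256 − 1.40684| = 0.5936 km/s.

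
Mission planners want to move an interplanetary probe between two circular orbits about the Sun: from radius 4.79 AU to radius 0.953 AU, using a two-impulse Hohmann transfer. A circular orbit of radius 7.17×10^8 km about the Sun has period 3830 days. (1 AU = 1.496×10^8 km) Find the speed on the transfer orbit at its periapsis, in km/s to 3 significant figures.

v = 39.4 km/s

From Kepler's third law T² = 4π²r³/μ at r = 7.17×10^8 km, T = 3830 days = 3830 × 86400 s = 3.30912×10^8 s: μ = 4π²r³/T² = 1.32890×10^11 km³/s².
In km: r₁ = 4.79 × 1.496×10^8 = 7.16584×10^8 km; r₂ = 0.953 × 1.496×10^8 = 1.425688×10^8 km.
The Hohmann ellipse has a_t = (r₁ + r₂)/2 = 4.295764×10^8 km.
At periapsis, r = 1.425688×10^8 km.
From the vis-viva equation, v = √[μ(2/r − 1/a_t)] = 39.43 km/s.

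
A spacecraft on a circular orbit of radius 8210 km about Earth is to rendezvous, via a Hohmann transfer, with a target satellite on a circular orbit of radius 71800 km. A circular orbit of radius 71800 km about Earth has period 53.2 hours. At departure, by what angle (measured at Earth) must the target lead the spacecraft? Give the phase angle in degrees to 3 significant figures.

From Kepler's third law T² = 4π²r³/μ at r = 71800 km, T = 53.2 hours = 53.2 × 3600 s = 1.9152×10^5 s: μ = 4π²r³/T² = 3.98387×10^5 km³/s².
Transfer-ellipse semi-major axis a_t = (r₁ + r₂)/2 = (8210 + 71800)/2 = 40005 km.
The half-period of the transfer ellipse is t = π√(a_t³/μ) = 39826 s.
Target angular speed ω₂ = √(μ/r₂³) = 3.2807×10^-5 rad/s.
Angle swept by the target during transfer: ω₂·t = 1.3066 rad = 74.86°.
Arrival is 180° from departure on the ellipse, so φ = 180° − 74.86° = 105°.

φ = 105°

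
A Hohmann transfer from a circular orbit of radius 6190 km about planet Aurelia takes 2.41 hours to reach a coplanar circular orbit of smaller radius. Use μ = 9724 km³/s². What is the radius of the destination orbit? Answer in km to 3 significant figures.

r₂ = 2210 km

Transfer time t = 2.41 hours = 8676 s, and t = π√(a_t³/μ).
So a_t = (μ t²/π²)^(1/3) = (9724 × (8676)² / π²)^(1/3) = 4201.4 km.
Since a_t = (r₁ + r₂)/2, r₂ = 2a_t − r₁ = 2×4201.4 − 6190 = 2212.8 km.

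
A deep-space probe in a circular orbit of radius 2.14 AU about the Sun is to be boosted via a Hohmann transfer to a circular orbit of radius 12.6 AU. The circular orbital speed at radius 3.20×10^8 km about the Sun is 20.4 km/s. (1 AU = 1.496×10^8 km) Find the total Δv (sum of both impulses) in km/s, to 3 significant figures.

Δv = 10.1 km/s

From the circular-orbit relation v² = μ/r at r = 3.20×10^8 km: μ = v²r = (20.4)² × 3.20×10^8 = 1.33171×10^11 km³/s².
In km: r₁ = 2.14 × 1.496×10^8 = 3.20144×10^8 km; r₂ = 12.6 × 1.496×10^8 = 1.88496×10^9 km.
Transfer-ellipse semi-major axis a_t = (r₁ + r₂)/2 = (3.20144×10^8 + 1.88496×10^9)/2 = 1.102552×10^9 km.
Circular speed at r₁: v₁ = √(μ/r₁) = √(1.33171×10^11/3.20144×10^8) = 20.3954 km/s.
On the transfer ellipse at r₁, vis-viva equation gives v_p = √[μ(2/r₁ − 1/a_t)] = 26.6676 km/s.
First burn Δv₁ = |v_p − v₁| = 6.272 km/s.
At r₂, v₂ = √(μ/r₂) = 8.405 km/s.
Transfer-orbit speed at r₂: v_a = √[μ(2/r₂ − 1/a_t)] = 4.529 km/s.
Second burn Δv₂ = |v₂ − v_a| = 3.876 km/s.
Δv = Δv₁ + Δv₂ = 6.272 + 3.876 = 10.15 km/s.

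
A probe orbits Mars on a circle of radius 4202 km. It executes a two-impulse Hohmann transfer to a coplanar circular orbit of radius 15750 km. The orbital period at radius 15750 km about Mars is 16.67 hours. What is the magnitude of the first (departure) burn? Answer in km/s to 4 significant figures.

From Kepler's third law T² = 4π²r³/μ at r = 15750 km, T = 16.67 hours = 16.67 × 3600 s = 60012 s: μ = 4π²r³/T² = 42827.7 km³/s².
The Hohmann ellipse has a_t = (r₁ + r₂)/2 = 9976 km.
On the circular orbit at r = 4202 km, v_c = √(μ/r) = 3.1925 km/s.
Transfer-orbit speed at the same r (vis-viva, a = a_t): v_t = √[μ(2/r − 1/a_t)] = 4.0114 km/s.
Δv₁ = |v_t − v_c| = |4.0114 − 3.1925| = 0.8189 km/s.

Δv₁ = 0.8189 km/s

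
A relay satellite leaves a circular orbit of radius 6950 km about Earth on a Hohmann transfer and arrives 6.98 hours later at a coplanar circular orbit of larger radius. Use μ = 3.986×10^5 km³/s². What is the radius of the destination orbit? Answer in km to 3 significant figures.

r₂ = 51900 km

Transfer time t = 6.98 hours = 25128 s, and t = π√(a_t³/μ).
So a_t = (μ t²/π²)^(1/3) = (3.986×10^5 × (25128)² / π²)^(1/3) = 29434 km.
Since a_t = (r₁ + r₂)/2, r₂ = 2a_t − r₁ = 2×29434 − 6950 = 51918 km.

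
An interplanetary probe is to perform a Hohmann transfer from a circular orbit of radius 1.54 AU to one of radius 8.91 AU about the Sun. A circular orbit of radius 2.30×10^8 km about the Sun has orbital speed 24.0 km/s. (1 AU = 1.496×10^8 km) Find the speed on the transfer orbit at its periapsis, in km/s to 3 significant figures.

v = 31.3 km/s

From the circular-orbit relation v² = μ/r at r = 2.30×10^8 km: μ = v²r = (24.0)² × 2.30×10^8 = 1.32480×10^11 km³/s².
In km: r₁ = 1.54 × 1.496×10^8 = 2.30384×10^8 km; r₂ = 8.91 × 1.496×10^8 = 1.332936×10^9 km.
The Hohmann ellipse has a_t = (r₁ + r₂)/2 = 7.8166×10^8 km.
At periapsis, r = 2.30384×10^8 km.
Applying v² = μ(2/r − 1/a_t): v = 31.31 km/s.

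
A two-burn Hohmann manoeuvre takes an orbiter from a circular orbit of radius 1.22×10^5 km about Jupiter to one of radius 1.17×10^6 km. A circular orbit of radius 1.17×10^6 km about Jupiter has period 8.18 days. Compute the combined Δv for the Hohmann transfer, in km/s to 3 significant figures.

Δv = 17.0 km/s

From Kepler's third law T² = 4π²r³/μ at r = 1.17×10^6 km, T = 8.18 days = 8.18 × 86400 s = 7.06752×10^5 s: μ = 4π²r³/T² = 1.26585×10^8 km³/s².
Transfer-ellipse semi-major axis a_t = (r₁ + r₂)/2 = (1.220×10^5 + 1.170×10^6)/2 = 6.460×10^5 km.
Circular speed at r₁: v₁ = √(μ/r₁) = √(1.26585×10^8/1.220×10^5) = 32.21 km/s.
On the transfer ellipse at r₁, v² = μ(2/r − 1/a) gives v_p = √[μ(2/r₁ − 1/a_t)] = 43.35 km/s.
First burn Δv₁ = |v_p − v₁| = 11.14 km/s.
At r₂, v₂ = √(μ/r₂) = 10.4016 km/s.
Transfer-orbit speed at r₂: v_a = √[μ(2/r₂ − 1/a_t)] = 4.52025 km/s.
Second burn Δv₂ = |v₂ − v_a| = 5.881 km/s.
Δv = Δv₁ + Δv₂ = 11.14 + 5.881 = 17.02 km/s.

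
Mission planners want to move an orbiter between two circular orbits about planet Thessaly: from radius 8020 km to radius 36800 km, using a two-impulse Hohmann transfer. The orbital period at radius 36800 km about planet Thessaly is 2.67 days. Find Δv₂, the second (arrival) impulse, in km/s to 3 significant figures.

From Kepler's third law T² = 4π²r³/μ at r = 36800 km, T = 2.67 days = 2.67 × 86400 s = 2.30688×10^5 s: μ = 4π²r³/T² = 36970.3 km³/s².
The Hohmann ellipse has a_t = (r₁ + r₂)/2 = 22410 km.
On the circular orbit at r = 36800 km, v_c = √(μ/r) = 1.0023 km/s.
Transfer-orbit speed at the same r (vis-viva, a = a_t): v_t = √[μ(2/r − 1/a_t)] = 0.59961 km/s.
Δv₂ = |v_t − v_c| = |0.59961 − 1.0023| = 0.4027 km/s.

Δv₂ = 0.403 km/s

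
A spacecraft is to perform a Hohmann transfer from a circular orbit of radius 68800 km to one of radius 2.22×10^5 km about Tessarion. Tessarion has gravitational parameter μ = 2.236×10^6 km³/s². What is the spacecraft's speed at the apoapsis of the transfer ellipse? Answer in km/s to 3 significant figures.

Transfer-ellipse semi-major axis a_t = (r₁ + r₂)/2 = (68800 + 2.220×10^5)/2 = 1.454×10^5 km.
The apoapsis of the transfer ellipse is at r = 2.220×10^5 km.
From the vis-viva equation, v = √[μ(2/r − 1/a_t)] = 2.183 km/s.

v = 2.18 km/s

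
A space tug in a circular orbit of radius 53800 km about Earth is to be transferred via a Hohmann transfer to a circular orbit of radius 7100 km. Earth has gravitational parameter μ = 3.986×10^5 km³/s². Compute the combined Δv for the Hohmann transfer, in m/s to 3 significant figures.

Δv = 3870 m/s

Transfer-ellipse semi-major axis a_t = (r₁ + r₂)/2 = (53800 + 7100)/2 = 30450 km.
Circular speed at r₁: v₁ = √(μ/r₁) = √(3.986×10^5/53800) = 2.72193 km/s.
On the transfer ellipse at r₁, v² = μ(2/r − 1/a) gives v_a = √[μ(2/r₁ − 1/a_t)] = 1.31436 km/s.
First burn Δv₁ = |v_a − v₁| = 1.4076 km/s.
At r₂, v₂ = √(μ/r₂) = 7.4927 km/s.
Transfer-orbit speed at r₂: v_p = √[μ(2/r₂ − 1/a_t)] = 9.9595 km/s.
Second burn Δv₂ = |v₂ − v_p| = 2.4668 km/s.
Total Δv = Δv₁ + Δv₂ = 3.874 km/s.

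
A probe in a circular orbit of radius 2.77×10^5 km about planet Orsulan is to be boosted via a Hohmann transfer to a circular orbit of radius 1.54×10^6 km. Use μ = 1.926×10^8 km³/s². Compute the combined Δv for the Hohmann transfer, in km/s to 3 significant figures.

Semi-major axis of the transfer orbit: a_t = (2.770×10^5 + 1.540×10^6)/2 = 9.085×10^5 km.
At r₁ the circular-orbit speed is v₁ = √(μ/r₁) = 26.369 km/s.
On the transfer ellipse at r₁, vis-viva equation gives v_p = √[μ(2/r₁ − 1/a_t)] = 34.331 km/s.
First burn Δv₁ = |v_p − v₁| = 7.962 km/s.
At r₂, v₂ = √(μ/r₂) = 11.183 km/s.
Transfer-orbit speed at r₂: v_a = √[μ(2/r₂ − 1/a_t)] = 6.1751 km/s.
Second burn Δv₂ = |v₂ − v_a| = 5.008 km/s.
Total Δv = Δv₁ + Δv₂ = 12.97 km/s.

Δv = 13.0 km/s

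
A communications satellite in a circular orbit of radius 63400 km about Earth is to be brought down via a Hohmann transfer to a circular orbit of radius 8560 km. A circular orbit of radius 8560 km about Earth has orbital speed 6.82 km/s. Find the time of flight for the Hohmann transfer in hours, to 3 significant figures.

t = 9.44 hours

From the circular-orbit relation v² = μ/r at r = 8560 km: μ = v²r = (6.82)² × 8560 = 3.98146×10^5 km³/s².
Semi-major axis of the transfer orbit: a_t = (63400 + 8560)/2 = 35980 km.
By Kepler's third law the transfer-orbit period is T = 2π√(a_t³/μ), so t = T/2 = 33980 s.
Converting: 33980 s ÷ 3600 s/hour = 9.44 hours.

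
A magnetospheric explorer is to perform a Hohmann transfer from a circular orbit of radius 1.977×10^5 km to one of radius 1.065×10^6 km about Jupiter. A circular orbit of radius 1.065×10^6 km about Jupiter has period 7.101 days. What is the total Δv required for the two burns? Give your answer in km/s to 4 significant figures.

From Kepler's third law T² = 4π²r³/μ at r = 1.065×10^6 km, T = 7.101 days = 7.101 × 86400 s = 6.135264×10^5 s: μ = 4π²r³/T² = 1.26690×10^8 km³/s².
The Hohmann ellipse has a_t = (r₁ + r₂)/2 = 6.3135×10^5 km.
At r₁ the circular-orbit speed is v₁ = √(μ/r₁) = 25.314 km/s.
Transfer-orbit speed at r₁ (vis-viva): v_p = √[μ(2/r₁ − 1/a_t)] = 32.878 km/s.
First burn Δv₁ = |v_p − v₁| = 7.564 km/s.
At r₂, v₂ = √(μ/r₂) = 10.90677 km/s.
Transfer-orbit speed at r₂: v_a = √[μ(2/r₂ − 1/a_t)] = 6.103296 km/s.
Second burn Δv₂ = |v₂ − v_a| = 4.803 km/s.
Total Δv = Δv₁ + Δv₂ = 12.37 km/s.

Δv = 12.37 km/s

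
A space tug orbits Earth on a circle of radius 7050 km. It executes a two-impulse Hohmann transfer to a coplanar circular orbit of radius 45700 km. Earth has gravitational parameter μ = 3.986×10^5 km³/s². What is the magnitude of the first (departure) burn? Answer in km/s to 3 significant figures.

Δv₁ = 2.38 km/s

Semi-major axis of the transfer orbit: a_t = (7050 + 45700)/2 = 26375 km.
On the circular orbit at r = 7050 km, v_c = √(μ/r) = 7.519242 km/s.
Transfer-orbit speed at the same r (vis-viva, a = a_t): v_t = √[μ(2/r − 1/a_t)] = 9.897738 km/s.
Δv₁ = |v_t − v_c| = |9.897738 − 7.519242| = 2.378 km/s.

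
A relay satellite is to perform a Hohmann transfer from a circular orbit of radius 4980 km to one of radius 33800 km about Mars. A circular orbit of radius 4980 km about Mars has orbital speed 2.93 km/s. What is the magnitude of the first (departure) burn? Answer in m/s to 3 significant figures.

From the circular-orbit relation v² = μ/r at r = 4980 km: μ = v²r = (2.93)² × 4980 = 42752.8 km³/s².
The Hohmann ellipse has a_t = (r₁ + r₂)/2 = 19390 km.
On the circular orbit at r = 4980 km, v_c = √(μ/r) = 2.9300 km/s.
Vis-viva on the transfer ellipse at r = 4980 km gives v_t = √[μ(2/r − 1/a_t)] = 3.8685 km/s.
Δv₁ = |v_t − v_c| = |3.8685 − 2.9300| = 0.9385 km/s.

Δv₁ = 938 m/s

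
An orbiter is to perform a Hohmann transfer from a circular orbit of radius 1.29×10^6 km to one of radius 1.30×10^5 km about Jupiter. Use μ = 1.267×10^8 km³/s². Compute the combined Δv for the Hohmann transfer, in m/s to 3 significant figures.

Transfer-ellipse semi-major axis a_t = (r₁ + r₂)/2 = (1.290×10^6 + 1.300×10^5)/2 = 7.100×10^5 km.
At r₁ the circular-orbit speed is v₁ = √(μ/r₁) = 9.9105 km/s.
On the transfer ellipse at r₁, vis-viva equation gives v_a = √[μ(2/r₁ − 1/a_t)] = 4.2407 km/s.
First burn Δv₁ = |v_a − v₁| = 5.670 km/s.
Circular speed at r₂: v₂ = √(μ/r₂) = 31.22 km/s.
Transfer-orbit speed at r₂: v_p = √[μ(2/r₂ − 1/a_t)] = 42.08 km/s.
Second burn Δv₂ = |v₂ − v_p| = 10.86 km/s.
Δv = Δv₁ + Δv₂ = 5.670 + 10.86 = 16.53 km/s.

Δv = 16500 m/s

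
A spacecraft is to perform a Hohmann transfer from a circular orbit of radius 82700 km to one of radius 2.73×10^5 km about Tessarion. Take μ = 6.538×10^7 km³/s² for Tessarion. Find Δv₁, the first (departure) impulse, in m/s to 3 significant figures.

Δv₁ = 6720 m/s

Transfer-ellipse semi-major axis a_t = (r₁ + r₂)/2 = (82700 + 2.730×10^5)/2 = 1.7785×10^5 km.
Circular speed at r = 82700 km: v_c = √(μ/r) = 28.117 km/s.
Vis-viva on the transfer ellipse at r = 82700 km gives v_t = √[μ(2/r − 1/a_t)] = 34.836 km/s.
Δv₁ = |v_t − v_c| = |34.836 − 28.117| = 6.719 km/s.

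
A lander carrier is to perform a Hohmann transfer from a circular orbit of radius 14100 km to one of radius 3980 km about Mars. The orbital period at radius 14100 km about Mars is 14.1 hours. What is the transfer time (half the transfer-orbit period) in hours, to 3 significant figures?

From Kepler's third law T² = 4π²r³/μ at r = 14100 km, T = 14.1 hours = 14.1 × 3600 s = 50760 s: μ = 4π²r³/T² = 42951.1 km³/s².
Transfer-ellipse semi-major axis a_t = (r₁ + r₂)/2 = (14100 + 3980)/2 = 9040 km.
Half the transfer-orbit period gives t = π√(a_t³/μ) = 13030 s.
Converting: 13030 s ÷ 3600 s/hour = 3.62 hours.

t = 3.62 hours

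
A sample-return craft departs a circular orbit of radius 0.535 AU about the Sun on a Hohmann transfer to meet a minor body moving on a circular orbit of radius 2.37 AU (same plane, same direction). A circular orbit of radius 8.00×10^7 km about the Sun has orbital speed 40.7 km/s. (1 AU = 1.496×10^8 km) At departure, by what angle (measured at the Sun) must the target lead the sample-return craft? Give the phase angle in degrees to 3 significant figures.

φ = 93.6°

From the circular-orbit relation v² = μ/r at r = 8.00×10^7 km: μ = v²r = (40.7)² × 8.00×10^7 = 1.32519×10^11 km³/s².
In km: r₁ = 0.535 × 1.496×10^8 = 8.0036×10^7 km; r₂ = 2.37 × 1.496×10^8 = 3.54552×10^8 km.
The Hohmann ellipse has a_t = (r₁ + r₂)/2 = 2.17294×10^8 km.
The half-period of the transfer ellipse is t = π√(a_t³/μ) = 2.7643×10^7 s.
The target's mean motion on its circular orbit is ω₂ = √(μ/r₂³) = 5.4528×10^-8 rad/s.
Angle swept by the target during transfer: ω₂·t = 1.5073 rad = 86.36°.
Arrival is 180° from departure on the ellipse, so φ = 180° − 86.36° = 93.6°.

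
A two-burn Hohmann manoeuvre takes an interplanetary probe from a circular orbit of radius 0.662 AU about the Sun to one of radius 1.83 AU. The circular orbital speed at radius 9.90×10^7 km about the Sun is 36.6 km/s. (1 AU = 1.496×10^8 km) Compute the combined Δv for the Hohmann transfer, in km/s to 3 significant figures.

From the circular-orbit relation v² = μ/r at r = 9.90×10^7 km: μ = v²r = (36.6)² × 9.90×10^7 = 1.32616×10^11 km³/s².
In km: r₁ = 0.662 × 1.496×10^8 = 9.90352×10^7 km; r₂ = 1.83 × 1.496×10^8 = 2.73768×10^8 km.
The Hohmann ellipse has a_t = (r₁ + r₂)/2 = 1.864016×10^8 km.
Circular speed at r₁: v₁ = √(μ/r₁) = √(1.32616×10^11/9.90352×10^7) = 36.5935 km/s.
On the transfer ellipse at r₁, vis-viva equation gives v_p = √[μ(2/r₁ − 1/a_t)] = 44.3476 km/s.
First burn Δv₁ = |v_p − v₁| = 7.754 km/s.
At r₂, v₂ = √(μ/r₂) = 22.0094 km/s.
Transfer-orbit speed at r₂: v_a = √[μ(2/r₂ − 1/a_t)] = 16.0427 km/s.
Second burn Δv₂ = |v₂ − v_a| = 5.967 km/s.
Total Δv = Δv₁ + Δv₂ = 13.72 km/s.

Δv = 13.7 km/s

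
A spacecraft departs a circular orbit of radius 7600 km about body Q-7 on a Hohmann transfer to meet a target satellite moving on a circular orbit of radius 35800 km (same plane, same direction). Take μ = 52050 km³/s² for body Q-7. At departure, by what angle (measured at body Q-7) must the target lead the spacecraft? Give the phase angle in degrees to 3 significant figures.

φ = 95.1°

The Hohmann ellipse has a_t = (r₁ + r₂)/2 = 21700 km.
The half-period of the transfer ellipse is t = π√(a_t³/μ) = 44017.88 s.
The target's mean motion on its circular orbit is ω₂ = √(μ/r₂³) = 3.368107×10^-5 rad/s.
Angle swept by the target during transfer: ω₂·t = 1.482569 rad = 84.94°.
The spacecraft traverses 180° on the transfer ellipse, so the target must lead by 180° − 84.94° = 95.1°.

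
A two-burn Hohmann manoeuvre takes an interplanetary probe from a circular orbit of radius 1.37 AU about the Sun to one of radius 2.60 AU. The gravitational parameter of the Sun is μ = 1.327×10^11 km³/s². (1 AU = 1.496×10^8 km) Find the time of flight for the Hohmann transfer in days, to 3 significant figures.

In km: r₁ = 1.37 × 1.496×10^8 = 2.04952×10^8 km; r₂ = 2.60 × 1.496×10^8 = 3.8896×10^8 km.
Transfer-ellipse semi-major axis a_t = (r₁ + r₂)/2 = (2.04952×10^8 + 3.8896×10^8)/2 = 2.96956×10^8 km.
Half the transfer-orbit period gives t = π√(a_t³/μ) = 4.413×10^7 s.
Converting: 4.413×10^7 s ÷ 86400 s/day = 511 days.

t = 511 days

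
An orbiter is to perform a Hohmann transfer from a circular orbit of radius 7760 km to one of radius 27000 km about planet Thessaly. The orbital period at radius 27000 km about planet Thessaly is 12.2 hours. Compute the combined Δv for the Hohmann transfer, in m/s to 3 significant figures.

Δv = 3060 m/s

From Kepler's third law T² = 4π²r³/μ at r = 27000 km, T = 12.2 hours = 12.2 × 3600 s = 43920 s: μ = 4π²r³/T² = 4.02834×10^5 km³/s².
Semi-major axis of the transfer orbit: a_t = (7760 + 27000)/2 = 17380 km.
Circular speed at r₁: v₁ = √(μ/r₁) = √(4.02834×10^5/7760) = 7.205 km/s.
On the transfer ellipse at r₁, v² = μ(2/r − 1/a) gives v_p = √[μ(2/r₁ − 1/a_t)] = 8.980 km/s.
First burn Δv₁ = |v_p − v₁| = 1.775 km/s.
At r₂, v₂ = √(μ/r₂) = 3.863 km/s.
Transfer-orbit speed at r₂: v_a = √[μ(2/r₂ − 1/a_t)] = 2.581 km/s.
Second burn Δv₂ = |v₂ − v_a| = 1.282 km/s.
Δv = Δv₁ + Δv₂ = 1.775 + 1.282 = 3.057 km/s.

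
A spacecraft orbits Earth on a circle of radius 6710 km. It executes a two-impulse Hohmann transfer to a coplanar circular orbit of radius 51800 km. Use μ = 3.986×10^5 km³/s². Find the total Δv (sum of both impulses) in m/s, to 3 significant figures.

Transfer-ellipse semi-major axis a_t = (r₁ + r₂)/2 = (6710 + 51800)/2 = 29255 km.
Circular speed at r₁: v₁ = √(μ/r₁) = √(3.986×10^5/6710) = 7.70739 km/s.
Transfer-orbit speed at r₁ (vis-viva equation): v_p = √[μ(2/r₁ − 1/a_t)] = 10.2559 km/s.
First burn Δv₁ = |v_p − v₁| = 2.5485 km/s.
At r₂, v₂ = √(μ/r₂) = 2.7740 km/s.
Transfer-orbit speed at r₂: v_a = √[μ(2/r₂ − 1/a_t)] = 1.3285 km/s.
Second burn Δv₂ = |v₂ − v_a| = 1.4455 km/s.
Δv = Δv₁ + Δv₂ = 2.5485 + 1.4455 = 3.994 km/s.

Δv = 3990 m/s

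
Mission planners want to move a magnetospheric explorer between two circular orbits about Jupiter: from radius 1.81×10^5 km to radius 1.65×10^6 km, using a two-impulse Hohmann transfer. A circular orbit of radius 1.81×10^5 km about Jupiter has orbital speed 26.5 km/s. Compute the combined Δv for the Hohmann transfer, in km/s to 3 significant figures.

Δv = 14.0 km/s

From the circular-orbit relation v² = μ/r at r = 1.81×10^5 km: μ = v²r = (26.5)² × 1.81×10^5 = 1.27107×10^8 km³/s².
The Hohmann ellipse has a_t = (r₁ + r₂)/2 = 9.155×10^5 km.
Circular speed at r₁: v₁ = √(μ/r₁) = √(1.27107×10^8/1.810×10^5) = 26.500 km/s.
On the transfer ellipse at r₁, vis-viva equation gives v_p = √[μ(2/r₁ − 1/a_t)] = 35.576 km/s.
First burn Δv₁ = |v_p − v₁| = 9.076 km/s.
At r₂, v₂ = √(μ/r₂) = 8.777 km/s.
Transfer-orbit speed at r₂: v_a = √[μ(2/r₂ − 1/a_t)] = 3.903 km/s.
Second burn Δv₂ = |v₂ − v_a| = 4.874 km/s.
Total Δv = Δv₁ + Δv₂ = 13.95 km/s.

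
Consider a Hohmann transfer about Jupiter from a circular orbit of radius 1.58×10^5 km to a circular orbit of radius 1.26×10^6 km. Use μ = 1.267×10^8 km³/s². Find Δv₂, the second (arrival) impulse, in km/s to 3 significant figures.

Semi-major axis of the transfer orbit: a_t = (1.580×10^5 + 1.260×10^6)/2 = 7.090×10^5 km.
On the circular orbit at r = 1.260×10^6 km, v_c = √(μ/r) = 10.028 km/s.
Vis-viva on the transfer ellipse at r = 1.260×10^6 km gives v_t = √[μ(2/r − 1/a_t)] = 4.7338 km/s.
Δv₂ = |v_t − v_c| = |4.7338 − 10.028| = 5.294 km/s.

Δv₂ = 5.29 km/s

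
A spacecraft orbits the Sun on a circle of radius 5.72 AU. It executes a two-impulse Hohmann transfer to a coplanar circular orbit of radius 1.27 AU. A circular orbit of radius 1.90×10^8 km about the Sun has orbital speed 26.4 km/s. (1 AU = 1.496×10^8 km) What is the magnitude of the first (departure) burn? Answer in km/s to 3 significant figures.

From the circular-orbit relation v² = μ/r at r = 1.90×10^8 km: μ = v²r = (26.4)² × 1.90×10^8 = 1.32422×10^11 km³/s².
In km: r₁ = 5.72 × 1.496×10^8 = 8.55712×10^8 km; r₂ = 1.27 × 1.496×10^8 = 1.89992×10^8 km.
The Hohmann ellipse has a_t = (r₁ + r₂)/2 = 5.22852×10^8 km.
On the circular orbit at r = 8.55712×10^8 km, v_c = √(μ/r) = 12.44 km/s.
Vis-viva on the transfer ellipse at r = 8.55712×10^8 km gives v_t = √[μ(2/r − 1/a_t)] = 7.499 km/s.
Δv₁ = |v_t − v_c| = |7.499 − 12.44| = 4.941 km/s.

Δv₁ = 4.94 km/s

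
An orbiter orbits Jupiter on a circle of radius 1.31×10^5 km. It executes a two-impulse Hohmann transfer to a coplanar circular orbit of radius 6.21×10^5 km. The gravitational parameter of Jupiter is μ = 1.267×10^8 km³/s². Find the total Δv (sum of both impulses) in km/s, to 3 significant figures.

Δv = 14.7 km/s

Transfer-ellipse semi-major axis a_t = (r₁ + r₂)/2 = (1.310×10^5 + 6.210×10^5)/2 = 3.760×10^5 km.
At r₁ the circular-orbit speed is v₁ = √(μ/r₁) = 31.099 km/s.
Transfer-orbit speed at r₁ (vis-viva equation): v_p = √[μ(2/r₁ − 1/a_t)] = 39.967 km/s.
First burn Δv₁ = |v_p − v₁| = 8.868 km/s.
Circular speed at r₂: v₂ = √(μ/r₂) = 14.284 km/s.
Transfer-orbit speed at r₂: v_a = √[μ(2/r₂ − 1/a_t)] = 8.4311 km/s.
Second burn Δv₂ = |v₂ − v_a| = 5.853 km/s.
Total Δv = Δv₁ + Δv₂ = 14.72 km/s.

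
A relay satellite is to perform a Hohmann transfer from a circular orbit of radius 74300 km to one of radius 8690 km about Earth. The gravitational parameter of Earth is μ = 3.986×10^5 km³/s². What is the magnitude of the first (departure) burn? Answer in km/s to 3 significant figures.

Δv₁ = 1.26 km/s

The Hohmann ellipse has a_t = (r₁ + r₂)/2 = 41495 km.
Circular speed at r = 74300 km: v_c = √(μ/r) = 2.316 km/s.
Transfer-orbit speed at the same r (vis-viva, a = a_t): v_t = √[μ(2/r − 1/a_t)] = 1.060 km/s.
Δv₁ = |v_t − v_c| = |1.060 − 2.316| = 1.256 km/s.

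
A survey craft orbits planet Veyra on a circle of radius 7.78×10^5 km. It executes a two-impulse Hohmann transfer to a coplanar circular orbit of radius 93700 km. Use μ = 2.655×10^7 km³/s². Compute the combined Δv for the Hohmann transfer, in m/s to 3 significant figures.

Δv = 8790 m/s

Semi-major axis of the transfer orbit: a_t = (7.780×10^5 + 93700)/2 = 4.3585×10^5 km.
At r₁ the circular-orbit speed is v₁ = √(μ/r₁) = 5.842 km/s.
Transfer-orbit speed at r₁ (vis-viva equation): v_a = √[μ(2/r₁ − 1/a_t)] = 2.709 km/s.
First burn Δv₁ = |v_a − v₁| = 3.133 km/s.
Circular speed at r₂: v₂ = √(μ/r₂) = 16.833 km/s.
Transfer-orbit speed at r₂: v_p = √[μ(2/r₂ − 1/a_t)] = 22.490 km/s.
Second burn Δv₂ = |v₂ − v_p| = 5.657 km/s.
Total Δv = Δv₁ + Δv₂ = 8.790 km/s.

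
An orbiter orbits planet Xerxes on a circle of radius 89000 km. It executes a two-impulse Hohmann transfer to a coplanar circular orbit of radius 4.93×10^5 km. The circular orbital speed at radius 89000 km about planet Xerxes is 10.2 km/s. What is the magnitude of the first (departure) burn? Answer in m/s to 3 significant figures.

From the circular-orbit relation v² = μ/r at r = 89000 km: μ = v²r = (10.2)² × 89000 = 9.25956×10^6 km³/s².
Transfer-ellipse semi-major axis a_t = (r₁ + r₂)/2 = (89000 + 4.930×10^5)/2 = 2.910×10^5 km.
On the circular orbit at r = 89000 km, v_c = √(μ/r) = 10.200 km/s.
Vis-viva on the transfer ellipse at r = 89000 km gives v_t = √[μ(2/r − 1/a_t)] = 13.276 km/s.
Δv₁ = |v_t − v_c| = |13.276 − 10.200| = 3.076 km/s.

Δv₁ = 3080 m/s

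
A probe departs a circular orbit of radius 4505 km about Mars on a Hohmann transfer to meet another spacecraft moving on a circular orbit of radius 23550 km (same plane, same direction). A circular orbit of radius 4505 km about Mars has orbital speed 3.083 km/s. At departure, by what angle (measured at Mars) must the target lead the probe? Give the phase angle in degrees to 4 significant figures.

From the circular-orbit relation v² = μ/r at r = 4505 km: μ = v²r = (3.083)² × 4505 = 42819.5 km³/s².
Semi-major axis of the transfer orbit: a_t = (4505 + 23550)/2 = 14027.5 km.
Transfer time t = π√(a_t³/μ) = 25223 s.
Target angular speed ω₂ = √(μ/r₂³) = 5.7258×10^-5 rad/s.
Angle swept by the target during transfer: ω₂·t = 1.4442 rad = 82.75°.
Arrival is 180° from departure on the ellipse, so φ = 180° − 82.75° = 97.25°.

φ = 97.25°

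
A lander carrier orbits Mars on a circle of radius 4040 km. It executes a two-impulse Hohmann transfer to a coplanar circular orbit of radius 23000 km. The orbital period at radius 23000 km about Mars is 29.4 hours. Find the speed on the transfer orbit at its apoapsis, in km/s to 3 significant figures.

From Kepler's third law T² = 4π²r³/μ at r = 23000 km, T = 29.4 hours = 29.4 × 3600 s = 1.0584×10^5 s: μ = 4π²r³/T² = 42878.9 km³/s².
The Hohmann ellipse has a_t = (r₁ + r₂)/2 = 13520 km.
At apoapsis, r = 23000 km.
Vis-viva: v = √[μ(2/r − 1/a_t)] = √[42878.9 × (2/23000 − 1/13520)] = 0.7464 km/s.

v = 0.746 km/s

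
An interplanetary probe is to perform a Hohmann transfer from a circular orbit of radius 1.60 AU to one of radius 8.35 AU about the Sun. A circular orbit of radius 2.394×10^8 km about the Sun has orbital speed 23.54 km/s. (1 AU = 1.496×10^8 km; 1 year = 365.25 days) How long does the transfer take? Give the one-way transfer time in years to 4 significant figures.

t = 5.550 years

From the circular-orbit relation v² = μ/r at r = 2.394×10^8 km: μ = v²r = (23.54)² × 2.394×10^8 = 1.32659×10^11 km³/s².
In km: r₁ = 1.60 × 1.496×10^8 = 2.3936×10^8 km; r₂ = 8.35 × 1.496×10^8 = 1.24916×10^9 km.
Semi-major axis of the transfer orbit: a_t = (2.3936×10^8 + 1.24916×10^9)/2 = 7.4426×10^8 km.
Transfer time t = π√(a_t³/μ) = π√((7.4426×10^8)³ / 1.32659×10^11) = 1.7513×10^8 s.
Converting: 1.7513×10^8 s ÷ 3.15576×10^7 s/year (365.25 × 86400) = 5.550 years.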